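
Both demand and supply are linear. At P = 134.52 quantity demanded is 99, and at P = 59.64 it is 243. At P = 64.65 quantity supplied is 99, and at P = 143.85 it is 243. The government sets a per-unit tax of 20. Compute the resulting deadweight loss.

186.92

Demand slope = (59.64 − 134.52)/(243 − 99) = −0.52, so P = 186 − 0.52Q.
Supply slope = (143.85 − 64.65)/(243 − 99) = 0.55, so P = 10.2 + 0.55Q.
Competitive equilibrium: 186 − 0.52Q = 10.2 + 0.55Q → Q* = 164.2991, P* = 100.5645.
With the tax, the buyer price exceeds the seller price by 20: (186 − 0.52Q) − (10.2 + 0.55Q) = 20 → Q' = 145.6075.
ΔQ = 164.2991 − 145.6075 = 18.6916; the wedge equals the tax, 20.
Welfare loss = ½ × 18.6916 × 20 = 186.92.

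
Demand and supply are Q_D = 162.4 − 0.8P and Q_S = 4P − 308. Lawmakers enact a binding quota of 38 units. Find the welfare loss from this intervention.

1587

In inverse form: demand P = 203 − 1.25Q, supply P = 77 + 0.25Q.
Competitive equilibrium: 203 − 1.25Q = 77 + 0.25Q → Q* = 84, P* = 98.
At Q = 38: demand price = 203 − 1.25·38 = 155.5; supply price = 77 + 0.25·38 = 86.5.
ΔQ = 84 − 38 = 46; wedge = 155.5 − 86.5 = 69.
Welfare loss = ½ × 46 × 69 = 1587.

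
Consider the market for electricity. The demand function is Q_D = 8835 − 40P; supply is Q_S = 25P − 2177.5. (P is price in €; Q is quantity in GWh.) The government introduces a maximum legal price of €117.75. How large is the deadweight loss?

In inverse form: demand P = 220.875 − 0.025Q, supply P = 87.1 + 0.04Q.
Competitive equilibrium: 220.875 − 0.025Q = 87.1 + 0.04Q → Q* = 2058.07692, P* = 169.42308.
At the ceiling P = 117.75, quantity supplied = (117.75 − 87.1)/0.04 = 766.25.
Willingness to pay at Q' = 766.25: 220.875 − 0.025·766.25 = 201.71875.
ΔQ = 2058.07692 − 766.25 = 1291.82692; wedge = 201.71875 − 117.75 = 83.96875.
DWL = ½ × 1291.82692 × 83.96875 = €54236.55.

€54236.55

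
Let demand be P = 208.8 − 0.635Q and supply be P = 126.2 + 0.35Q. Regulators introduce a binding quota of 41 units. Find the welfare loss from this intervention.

Competitive equilibrium: 208.8 − 0.635Q = 126.2 + 0.35Q → Q* = 83.8579, P* = 155.5503.
At Q = 41: demand price = 208.8 − 0.635·41 = 182.765; supply price = 126.2 + 0.35·41 = 140.55.
ΔQ = 83.8579 − 41 = 42.8579; wedge = 182.765 − 140.55 = 42.215.
Deadweight loss = ½ × 42.8579 × 42.215 = 904.62.

904.62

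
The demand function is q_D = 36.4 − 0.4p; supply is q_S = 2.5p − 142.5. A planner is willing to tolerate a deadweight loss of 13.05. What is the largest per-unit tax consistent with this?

8.7

In inverse form: demand p = 91 − 2.5q, supply p = 57 + 0.4q.
Competitive equilibrium: 91 − 2.5q = 57 + 0.4q → q* = 11.7241, p* = 61.6897.
A tax t gives Δq = t/2.9 and wedge t, so DWL = t²/5.8.
t²/5.8 = 13.05 → t² = 75.69 → t = 8.7.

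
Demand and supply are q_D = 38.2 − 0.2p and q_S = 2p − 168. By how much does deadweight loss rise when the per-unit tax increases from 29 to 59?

240

In inverse form: demand p = 191 − 5q, supply p = 84 + 0.5q.
Competitive equilibrium: 191 − 5q = 84 + 0.5q → q* = 19.4545, p* = 93.7273.
For a per-unit tax t: Δq = t/5.5, so DWL = ½·t·(t/5.5) = t²/11.
At t = 29: DWL = 76.455. At t = 59: DWL = 316.455.
Increase = 316.455 − 76.455 = 240.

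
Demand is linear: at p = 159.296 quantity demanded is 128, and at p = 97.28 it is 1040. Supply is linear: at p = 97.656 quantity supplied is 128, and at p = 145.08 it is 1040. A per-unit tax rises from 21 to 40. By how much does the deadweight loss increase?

Demand slope = (97.28 − 159.296)/(1040 − 128) = −0.068, so p = 168 − 0.068q.
Supply slope = (145.08 − 97.656)/(1040 − 128) = 0.052, so p = 91 + 0.052q.
Competitive equilibrium: 168 − 0.068q = 91 + 0.052q → q* = 641.6667, p* = 124.3667.
For a per-unit tax t: Δq = t/0.12, so DWL = ½·t·(t/0.12) = t²/0.24.
At t = 21: DWL = 1837.5. At t = 40: DWL = 6666.667.
Increase = 6666.667 − 1837.5 = 4829.17.

4829.17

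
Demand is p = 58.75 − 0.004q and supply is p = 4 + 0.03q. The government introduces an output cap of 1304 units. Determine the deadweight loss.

Competitive equilibrium: 58.75 − 0.004q = 4 + 0.03q → q* = 1610.2941, p* = 52.3088.
At q = 1304: demand price = 58.75 − 0.004·1304 = 53.534; supply price = 4 + 0.03·1304 = 43.12.
Δq = 1610.2941 − 1304 = 306.2941; wedge = 53.534 − 43.12 = 10.414.
The triangle = ½ × 306.2941 × 10.414 = 1594.87.

1594.87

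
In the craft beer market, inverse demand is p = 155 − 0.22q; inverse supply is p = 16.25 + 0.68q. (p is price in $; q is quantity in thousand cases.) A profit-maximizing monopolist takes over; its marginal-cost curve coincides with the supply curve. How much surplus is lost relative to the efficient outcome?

$412.67 thousand

Competitive equilibrium: 155 − 0.22q = 16.25 + 0.68q → q* = 154.1667, p* = 121.0833.
Marginal revenue: MR = 155 − 0.44q. Set MR = MC: 155 − 0.44q = 16.25 + 0.68q → q_m = 123.8839.
Price p_m = 155 − 0.22·123.8839 = 127.7455; MC(q_m) = 16.25 + 0.68·123.8839 = 100.4911.
Competitive q* = 154.1667, so Δq = 30.2828; wedge = 127.7455 − 100.4911 = 27.2544.
Deadweight loss = ½ × 30.2828 × 27.2544 = $412.67 thousand.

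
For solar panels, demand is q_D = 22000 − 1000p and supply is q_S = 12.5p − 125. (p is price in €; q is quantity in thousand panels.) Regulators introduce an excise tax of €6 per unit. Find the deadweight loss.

In inverse form: demand p = 22 − 0.001q, supply p = 10 + 0.08q.
Competitive equilibrium: 22 − 0.001q = 10 + 0.08q → q* = 148.1481, p* = 21.8519.
With the tax, the buyer price exceeds the seller price by 6: (22 − 0.001q) − (10 + 0.08q) = 6 → q' = 74.0741.
Δq = 148.1481 − 74.0741 = 74.074; the wedge equals the tax, 6.
The triangle = ½ × 74.074 × 6 = €222.22 thousand.

€222.22 thousand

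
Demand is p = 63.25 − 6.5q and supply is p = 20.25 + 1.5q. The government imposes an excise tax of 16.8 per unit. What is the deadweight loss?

Competitive equilibrium: 63.25 − 6.5q = 20.25 + 1.5q → q* = 5.375, p* = 28.3125.
With the tax, the buyer price exceeds the seller price by 16.8: (63.25 − 6.5q) − (20.25 + 1.5q) = 16.8 → q' = 3.275.
Δq = 5.375 − 3.275 = 2.1; the wedge equals the tax, 16.8.
Deadweight loss = ½ × 2.1 × 16.8 = 17.64.

17.64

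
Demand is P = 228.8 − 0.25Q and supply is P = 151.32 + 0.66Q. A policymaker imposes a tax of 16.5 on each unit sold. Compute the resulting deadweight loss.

Competitive equilibrium: 228.8 − 0.25Q = 151.32 + 0.66Q → Q* = 85.1429, P* = 207.5143.
With the tax, the buyer price exceeds the seller price by 16.5: (228.8 − 0.25Q) − (151.32 + 0.66Q) = 16.5 → Q' = 67.011.
ΔQ = 85.1429 − 67.011 = 18.1319; the wedge equals the tax, 16.5.
DWL = ½ × 18.1319 × 16.5 = 149.59.

149.59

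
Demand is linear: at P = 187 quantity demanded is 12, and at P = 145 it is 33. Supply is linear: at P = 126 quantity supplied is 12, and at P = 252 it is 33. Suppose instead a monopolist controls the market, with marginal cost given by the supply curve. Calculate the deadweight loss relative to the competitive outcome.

Demand slope = (145 − 187)/(33 − 12) = −2, so P = 211 − 2Q.
Supply slope = (252 − 126)/(33 − 12) = 6, so P = 54 + 6Q.
Competitive equilibrium: 211 − 2Q = 54 + 6Q → Q* = 19.625, P* = 171.75.
Marginal revenue: MR = 211 − 4Q. Set MR = MC: 211 − 4Q = 54 + 6Q → Q_m = 15.7.
Price P_m = 211 − 2·15.7 = 179.6; MC(Q_m) = 54 + 6·15.7 = 148.2.
Competitive Q* = 19.625, so ΔQ = 3.925; wedge = 179.6 − 148.2 = 31.4.
Welfare loss = ½ × 3.925 × 31.4 = 61.62.

61.62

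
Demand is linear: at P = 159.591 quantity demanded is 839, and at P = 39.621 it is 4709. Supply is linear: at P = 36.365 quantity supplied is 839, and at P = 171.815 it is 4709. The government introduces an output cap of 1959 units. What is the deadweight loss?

Demand slope = (39.621 − 159.591)/(4709 − 839) = −0.031, so P = 185.6 − 0.031Q.
Supply slope = (171.815 − 36.365)/(4709 − 839) = 0.035, so P = 7 + 0.035Q.
Competitive equilibrium: 185.6 − 0.031Q = 7 + 0.035Q → Q* = 2706.06061, P* = 101.71212.
At Q = 1959: demand price = 185.6 − 0.031·1959 = 124.871; supply price = 7 + 0.035·1959 = 75.565.
ΔQ = 2706.06061 − 1959 = 747.06061; wedge = 124.871 − 75.565 = 49.306.
DWL = ½ × 747.06061 × 49.306 = 18417.29.

18417.29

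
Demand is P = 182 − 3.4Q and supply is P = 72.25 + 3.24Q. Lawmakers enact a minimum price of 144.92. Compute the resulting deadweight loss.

104.96

Competitive equilibrium: 182 − 3.4Q = 72.25 + 3.24Q → Q* = 16.5286, P* = 125.8027.
At the floor P = 144.92, quantity demanded = (182 − 144.92)/3.4 = 10.9059.
Sellers' marginal cost at Q' = 10.9059: 72.25 + 3.24·10.9059 = 107.5851.
ΔQ = 16.5286 − 10.9059 = 5.6227; wedge = 144.92 − 107.5851 = 37.3349.
The triangle = ½ × 5.6227 × 37.3349 = 104.96.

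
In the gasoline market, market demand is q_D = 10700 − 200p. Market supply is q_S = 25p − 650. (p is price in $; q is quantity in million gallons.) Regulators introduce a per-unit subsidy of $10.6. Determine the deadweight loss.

$1248.44 million

In inverse form: demand p = 53.5 − 0.005q, supply p = 26 + 0.04q.
Competitive equilibrium: 53.5 − 0.005q = 26 + 0.04q → q* = 611.1111, p* = 50.4444.
The subsidy lowers effective supply by 10.6: p = 15.4 + 0.04q.
New quantity: 53.5 − 0.005q = 15.4 + 0.04q → q' = 846.6667.
Overproduction Δq = 846.6667 − 611.1111 = 235.5556; wedge = subsidy = 10.6.
DWL = ½ × 235.5556 × 10.6 = $1248.44 million.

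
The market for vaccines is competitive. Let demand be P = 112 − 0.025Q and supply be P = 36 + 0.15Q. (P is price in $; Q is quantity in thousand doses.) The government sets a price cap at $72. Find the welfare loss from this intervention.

$3302.86 thousand

Competitive equilibrium: 112 − 0.025Q = 36 + 0.15Q → Q* = 434.2857, P* = 101.1429.
At the ceiling P = 72, quantity supplied = (72 − 36)/0.15 = 240.
Willingness to pay at Q' = 240: 112 − 0.025·240 = 106.
ΔQ = 434.2857 − 240 = 194.2857; wedge = 106 − 72 = 34.
DWL = ½ × 194.2857 × 34 = $3302.86 thousand.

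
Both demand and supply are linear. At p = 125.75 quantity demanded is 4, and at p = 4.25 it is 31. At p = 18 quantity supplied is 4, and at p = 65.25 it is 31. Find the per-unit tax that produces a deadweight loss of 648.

90

Demand slope = (4.25 − 125.75)/(31 − 4) = −4.5, so p = 143.75 − 4.5q.
Supply slope = (65.25 − 18)/(31 − 4) = 1.75, so p = 11 + 1.75q.
Competitive equilibrium: 143.75 − 4.5q = 11 + 1.75q → q* = 21.24, p* = 48.17.
A tax t gives Δq = t/6.25 and wedge t, so DWL = t²/12.5.
t²/12.5 = 648 → t² = 8100 → t = 90.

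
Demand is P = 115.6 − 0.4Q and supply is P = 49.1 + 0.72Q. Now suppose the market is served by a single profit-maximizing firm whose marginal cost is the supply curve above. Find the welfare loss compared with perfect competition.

136.72

Competitive equilibrium: 115.6 − 0.4Q = 49.1 + 0.72Q → Q* = 59.375, P* = 91.85.
Marginal revenue: MR = 115.6 − 0.8Q. Set MR = MC: 115.6 − 0.8Q = 49.1 + 0.72Q → Q_m = 43.75.
Price P_m = 115.6 − 0.4·43.75 = 98.1; MC(Q_m) = 49.1 + 0.72·43.75 = 80.6.
Competitive Q* = 59.375, so ΔQ = 15.625; wedge = 98.1 − 80.6 = 17.5.
Welfare loss = ½ × 15.625 × 17.5 = 136.72.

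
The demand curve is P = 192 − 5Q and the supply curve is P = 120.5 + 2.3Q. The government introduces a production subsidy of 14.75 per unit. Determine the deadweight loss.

14.90

Competitive equilibrium: 192 − 5Q = 120.5 + 2.3Q → Q* = 9.7945, P* = 143.0274.
The subsidy lowers effective supply by 14.75: P = 105.75 + 2.3Q.
New quantity: 192 − 5Q = 105.75 + 2.3Q → Q' = 11.8151.
Overproduction ΔQ = 11.8151 − 9.7945 = 2.0206; wedge = subsidy = 14.75.
Welfare loss = ½ × 2.0206 × 14.75 = 14.90.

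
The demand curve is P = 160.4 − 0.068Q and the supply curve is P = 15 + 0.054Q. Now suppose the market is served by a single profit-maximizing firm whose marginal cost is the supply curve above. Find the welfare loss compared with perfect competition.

Competitive equilibrium: 160.4 − 0.068Q = 15 + 0.054Q → Q* = 1191.803279, P* = 79.357377.
Marginal revenue: MR = 160.4 − 0.136Q. Set MR = MC: 160.4 − 0.136Q = 15 + 0.054Q → Q_m = 765.263158.
Price P_m = 160.4 − 0.068·765.263158 = 108.362105; MC(Q_m) = 15 + 0.054·765.263158 = 56.324211.
Competitive Q* = 1191.803279, so ΔQ = 426.540121; wedge = 108.362105 − 56.324211 = 52.037894.
The triangle = ½ × 426.540121 × 52.037894 = 11098.12.

11098.12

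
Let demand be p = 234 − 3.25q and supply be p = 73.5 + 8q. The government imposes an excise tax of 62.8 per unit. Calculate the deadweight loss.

175.28

Competitive equilibrium: 234 − 3.25q = 73.5 + 8q → q* = 14.2667, p* = 187.6333.
With the tax, the buyer price exceeds the seller price by 62.8: (234 − 3.25q) − (73.5 + 8q) = 62.8 → q' = 8.6844.
Δq = 14.2667 − 8.6844 = 5.5823; the wedge equals the tax, 62.8.
Welfare loss = ½ × 5.5823 × 62.8 = 175.28.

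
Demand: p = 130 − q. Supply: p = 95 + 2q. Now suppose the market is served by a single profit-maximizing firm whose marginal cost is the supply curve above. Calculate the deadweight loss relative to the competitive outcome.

12.76

Competitive equilibrium: 130 − q = 95 + 2q → q* = 11.6667, p* = 118.3333.
Marginal revenue: MR = 130 − 2q. Set MR = MC: 130 − 2q = 95 + 2q → q_m = 8.75.
Price p_m = 130 − 1·8.75 = 121.25; MC(q_m) = 95 + 2·8.75 = 112.5.
Competitive q* = 11.6667, so Δq = 2.9167; wedge = 121.25 − 112.5 = 8.75.
DWL = ½ × 2.9167 × 8.75 = 12.76.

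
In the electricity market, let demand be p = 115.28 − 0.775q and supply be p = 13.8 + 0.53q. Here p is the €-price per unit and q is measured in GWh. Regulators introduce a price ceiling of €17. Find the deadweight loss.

Competitive equilibrium: 115.28 − 0.775q = 13.8 + 0.53q → q* = 77.76245, p* = 55.0141.
At the ceiling p = 17, quantity supplied = (17 − 13.8)/0.53 = 6.03774.
Willingness to pay at q' = 6.03774: 115.28 − 0.775·6.03774 = 110.60075.
Δq = 77.76245 − 6.03774 = 71.72471; wedge = 110.60075 − 17 = 93.60075.
Welfare loss = ½ × 71.72471 × 93.60075 = €3356.74.

€3356.74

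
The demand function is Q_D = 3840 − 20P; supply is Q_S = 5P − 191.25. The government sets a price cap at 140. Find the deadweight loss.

In inverse form: demand P = 192 − 0.05Q, supply P = 38.25 + 0.2Q.
Competitive equilibrium: 192 − 0.05Q = 38.25 + 0.2Q → Q* = 615, P* = 161.25.
At the ceiling P = 140, quantity supplied = (140 − 38.25)/0.2 = 508.75.
Willingness to pay at Q' = 508.75: 192 − 0.05·508.75 = 166.5625.
ΔQ = 615 − 508.75 = 106.25; wedge = 166.5625 − 140 = 26.5625.
The triangle = ½ × 106.25 × 26.5625 = 1411.13.

1411.13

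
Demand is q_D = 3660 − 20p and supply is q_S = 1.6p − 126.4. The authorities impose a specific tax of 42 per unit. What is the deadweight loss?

In inverse form: demand p = 183 − 0.05q, supply p = 79 + 0.625q.
Competitive equilibrium: 183 − 0.05q = 79 + 0.625q → q* = 154.0741, p* = 175.2963.
With the tax, the buyer price exceeds the seller price by 42: (183 − 0.05q) − (79 + 0.625q) = 42 → q' = 91.8519.
Δq = 154.0741 − 91.8519 = 62.2222; the wedge equals the tax, 42.
DWL = ½ × 62.2222 × 42 = 1306.67.

1306.67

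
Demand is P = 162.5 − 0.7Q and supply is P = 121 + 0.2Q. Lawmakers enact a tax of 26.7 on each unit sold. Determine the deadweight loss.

Competitive equilibrium: 162.5 − 0.7Q = 121 + 0.2Q → Q* = 46.1111, P* = 130.2222.
With the tax, the buyer price exceeds the seller price by 26.7: (162.5 − 0.7Q) − (121 + 0.2Q) = 26.7 → Q' = 16.4444.
ΔQ = 46.1111 − 16.4444 = 29.6667; the wedge equals the tax, 26.7.
The triangle = ½ × 29.6667 × 26.7 = 396.05.

396.05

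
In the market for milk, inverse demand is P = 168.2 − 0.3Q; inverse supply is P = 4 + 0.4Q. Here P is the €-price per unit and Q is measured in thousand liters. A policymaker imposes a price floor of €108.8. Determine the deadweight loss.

€468.11 thousand

Competitive equilibrium: 168.2 − 0.3Q = 4 + 0.4Q → Q* = 234.5714, P* = 97.8286.
At the floor P = 108.8, quantity demanded = (168.2 − 108.8)/0.3 = 198.
Sellers' marginal cost at Q' = 198: 4 + 0.4·198 = 83.2.
ΔQ = 234.5714 − 198 = 36.5714; wedge = 108.8 − 83.2 = 25.6.
Deadweight loss = ½ × 36.5714 × 25.6 = €468.11 thousand.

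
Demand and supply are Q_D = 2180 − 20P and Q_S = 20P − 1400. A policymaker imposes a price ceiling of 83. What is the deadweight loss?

In inverse form: demand P = 109 − 0.05Q, supply P = 70 + 0.05Q.
Competitive equilibrium: 109 − 0.05Q = 70 + 0.05Q → Q* = 390, P* = 89.5.
At the ceiling P = 83, quantity supplied = (83 − 70)/0.05 = 260.
Willingness to pay at Q' = 260: 109 − 0.05·260 = 96.
ΔQ = 390 − 260 = 130; wedge = 96 − 83 = 13.
DWL = ½ × 130 × 13 = 845.

845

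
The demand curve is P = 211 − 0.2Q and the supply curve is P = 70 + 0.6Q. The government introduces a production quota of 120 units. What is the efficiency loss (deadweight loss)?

1265.625

Competitive equilibrium: 211 − 0.2Q = 70 + 0.6Q → Q* = 176.25, P* = 175.75.
At Q = 120: demand price = 211 − 0.2·120 = 187; supply price = 70 + 0.6·120 = 142.
ΔQ = 176.25 − 120 = 56.25; wedge = 187 − 142 = 45.
DWL = ½ × 56.25 × 45 = 1265.625.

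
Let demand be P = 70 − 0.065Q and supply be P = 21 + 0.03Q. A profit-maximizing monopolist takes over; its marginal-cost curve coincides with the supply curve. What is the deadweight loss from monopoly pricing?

2085.57

Competitive equilibrium: 70 − 0.065Q = 21 + 0.03Q → Q* = 515.78947, P* = 36.47368.
Marginal revenue: MR = 70 − 0.13Q. Set MR = MC: 70 − 0.13Q = 21 + 0.03Q → Q_m = 306.25.
Price P_m = 70 − 0.065·306.25 = 50.09375; MC(Q_m) = 21 + 0.03·306.25 = 30.1875.
Competitive Q* = 515.78947, so ΔQ = 209.53947; wedge = 50.09375 − 30.1875 = 19.90625.
DWL = ½ × 209.53947 × 19.90625 = 2085.57.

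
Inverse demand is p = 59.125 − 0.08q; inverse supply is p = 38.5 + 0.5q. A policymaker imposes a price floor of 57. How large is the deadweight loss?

23.48

Competitive equilibrium: 59.125 − 0.08q = 38.5 + 0.5q → q* = 35.5603, p* = 56.2802.
At the floor p = 57, quantity demanded = (59.125 − 57)/0.08 = 26.5625.
Sellers' marginal cost at q' = 26.5625: 38.5 + 0.5·26.5625 = 51.7813.
Δq = 35.5603 − 26.5625 = 8.9978; wedge = 57 − 51.7813 = 5.2187.
DWL = ½ × 8.9978 × 5.2187 = 23.48.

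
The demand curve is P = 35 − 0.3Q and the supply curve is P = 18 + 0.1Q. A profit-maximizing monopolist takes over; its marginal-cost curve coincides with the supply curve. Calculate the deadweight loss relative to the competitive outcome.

Competitive equilibrium: 35 − 0.3Q = 18 + 0.1Q → Q* = 42.5, P* = 22.25.
Marginal revenue: MR = 35 − 0.6Q. Set MR = MC: 35 − 0.6Q = 18 + 0.1Q → Q_m = 24.2857.
Price P_m = 35 − 0.3·24.2857 = 27.7143; MC(Q_m) = 18 + 0.1·24.2857 = 20.4286.
Competitive Q* = 42.5, so ΔQ = 18.2143; wedge = 27.7143 − 20.4286 = 7.2857.
DWL = ½ × 18.2143 × 7.2857 = 66.35.

66.35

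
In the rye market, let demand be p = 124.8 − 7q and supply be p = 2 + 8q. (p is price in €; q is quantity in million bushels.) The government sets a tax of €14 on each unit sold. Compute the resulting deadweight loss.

€6.53 million

Competitive equilibrium: 124.8 − 7q = 2 + 8q → q* = 8.1867, p* = 67.4933.
With the tax, the buyer price exceeds the seller price by 14: (124.8 − 7q) − (2 + 8q) = 14 → q' = 7.2533.
Δq = 8.1867 − 7.2533 = 0.9334; the wedge equals the tax, 14.
DWL = ½ × 0.9334 × 14 = €6.53 million.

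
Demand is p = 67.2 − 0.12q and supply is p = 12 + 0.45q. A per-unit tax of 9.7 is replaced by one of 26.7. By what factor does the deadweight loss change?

7.577

Competitive equilibrium: 67.2 − 0.12q = 12 + 0.45q → q* = 96.8421, p* = 55.5789.
For a per-unit tax t: Δq = t/0.57, so DWL = ½·t·(t/0.57) = t²/1.14.
At t = 9.7: DWL = 82.535. At t = 26.7: DWL = 625.342.
Ratio = (26.7/9.7)² = 7.577.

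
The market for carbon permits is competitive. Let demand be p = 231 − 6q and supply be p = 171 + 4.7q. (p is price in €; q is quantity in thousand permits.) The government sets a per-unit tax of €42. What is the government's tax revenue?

€70.65 thousand

Competitive equilibrium: 231 − 6q = 171 + 4.7q → q* = 5.6075, p* = 197.3551.
With the tax, the buyer price exceeds the seller price by 42: (231 − 6q) − (171 + 4.7q) = 42 → q' = 1.6822.
Tax revenue = 42 × 1.6822 = €70.65 thousand.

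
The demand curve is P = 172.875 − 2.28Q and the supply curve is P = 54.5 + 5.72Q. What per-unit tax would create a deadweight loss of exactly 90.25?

38

Competitive equilibrium: 172.875 − 2.28Q = 54.5 + 5.72Q → Q* = 14.7969, P* = 139.1381.
A tax t gives ΔQ = t/8 and wedge t, so DWL = t²/16.
t²/16 = 90.25 → t² = 1444 → t = 38.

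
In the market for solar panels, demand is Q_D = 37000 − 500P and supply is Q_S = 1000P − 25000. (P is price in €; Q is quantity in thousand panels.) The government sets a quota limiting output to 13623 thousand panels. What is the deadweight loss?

€11018.86 thousand

In inverse form: demand P = 74 − 0.002Q, supply P = 25 + 0.001Q.
Competitive equilibrium: 74 − 0.002Q = 25 + 0.001Q → Q* = 16333.3333, P* = 41.3333.
At Q = 13623: demand price = 74 − 0.002·13623 = 46.754; supply price = 25 + 0.001·13623 = 38.623.
ΔQ = 16333.3333 − 13623 = 2710.3333; wedge = 46.754 − 38.623 = 8.131.
The triangle = ½ × 2710.3333 × 8.131 = €11018.86 thousand.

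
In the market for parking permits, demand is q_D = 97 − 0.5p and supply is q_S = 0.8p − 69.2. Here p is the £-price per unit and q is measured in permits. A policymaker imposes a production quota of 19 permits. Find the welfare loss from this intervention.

£322.01

In inverse form: demand p = 194 − 2q, supply p = 86.5 + 1.25q.
Competitive equilibrium: 194 − 2q = 86.5 + 1.25q → q* = 33.0769, p* = 127.8462.
At q = 19: demand price = 194 − 2·19 = 156; supply price = 86.5 + 1.25·19 = 110.25.
Δq = 33.0769 − 19 = 14.0769; wedge = 156 − 110.25 = 45.75.
The triangle = ½ × 14.0769 × 45.75 = £322.01.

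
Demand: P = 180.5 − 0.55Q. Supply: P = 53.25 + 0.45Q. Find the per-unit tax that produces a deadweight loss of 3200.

80

Competitive equilibrium: 180.5 − 0.55Q = 53.25 + 0.45Q → Q* = 127.25, P* = 110.5125.
A tax t gives ΔQ = t/1 and wedge t, so DWL = t²/2.
t²/2 = 3200 → t² = 6400 → t = 80.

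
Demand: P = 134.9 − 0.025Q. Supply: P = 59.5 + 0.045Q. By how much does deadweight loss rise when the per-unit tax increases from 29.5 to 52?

13098.21

Competitive equilibrium: 134.9 − 0.025Q = 59.5 + 0.045Q → Q* = 1077.1429, P* = 107.9714.
For a per-unit tax t: ΔQ = t/0.07, so DWL = ½·t·(t/0.07) = t²/0.14.
At t = 29.5: DWL = 6216.0714. At t = 52: DWL = 19314.2857.
Increase = 19314.2857 − 6216.0714 = 13098.21.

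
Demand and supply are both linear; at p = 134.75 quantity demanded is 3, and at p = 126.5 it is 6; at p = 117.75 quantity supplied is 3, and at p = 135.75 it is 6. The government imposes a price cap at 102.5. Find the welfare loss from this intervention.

Demand slope = (126.5 − 134.75)/(6 − 3) = −2.75, so p = 143 − 2.75q.
Supply slope = (135.75 − 117.75)/(6 − 3) = 6, so p = 99.75 + 6q.
Competitive equilibrium: 143 − 2.75q = 99.75 + 6q → q* = 4.9429, p* = 129.4071.
At the ceiling p = 102.5, quantity supplied = (102.5 − 99.75)/6 = 0.4583.
Willingness to pay at q' = 0.4583: 143 − 2.75·0.4583 = 141.7397.
Δq = 4.9429 − 0.4583 = 4.4846; wedge = 141.7397 − 102.5 = 39.2397.
Deadweight loss = ½ × 4.4846 × 39.2397 = 87.99.

87.99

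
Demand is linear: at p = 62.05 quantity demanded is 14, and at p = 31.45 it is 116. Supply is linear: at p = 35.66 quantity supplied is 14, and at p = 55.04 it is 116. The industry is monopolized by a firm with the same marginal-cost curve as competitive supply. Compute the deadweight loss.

162.68

Demand slope = (31.45 − 62.05)/(116 − 14) = −0.3, so p = 66.25 − 0.3q.
Supply slope = (55.04 − 35.66)/(116 − 14) = 0.19, so p = 33 + 0.19q.
Competitive equilibrium: 66.25 − 0.3q = 33 + 0.19q → q* = 67.8571, p* = 45.8929.
Marginal revenue: MR = 66.25 − 0.6q. Set MR = MC: 66.25 − 0.6q = 33 + 0.19q → q_m = 42.0886.
Price p_m = 66.25 − 0.3·42.0886 = 53.6234; MC(q_m) = 33 + 0.19·42.0886 = 40.9968.
Competitive q* = 67.8571, so Δq = 25.7685; wedge = 53.6234 − 40.9968 = 12.6266.
DWL = ½ × 25.7685 × 12.6266 = 162.68.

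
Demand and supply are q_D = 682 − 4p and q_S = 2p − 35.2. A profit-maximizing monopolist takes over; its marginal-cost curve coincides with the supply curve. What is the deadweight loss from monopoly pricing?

974.10

In inverse form: demand p = 170.5 − 0.25q, supply p = 17.6 + 0.5q.
Competitive equilibrium: 170.5 − 0.25q = 17.6 + 0.5q → q* = 203.8667, p* = 119.5333.
Marginal revenue: MR = 170.5 − 0.5q. Set MR = MC: 170.5 − 0.5q = 17.6 + 0.5q → q_m = 152.9.
Price p_m = 170.5 − 0.25·152.9 = 132.275; MC(q_m) = 17.6 + 0.5·152.9 = 94.05.
Competitive q* = 203.8667, so Δq = 50.9667; wedge = 132.275 − 94.05 = 38.225.
Deadweight loss = ½ × 50.9667 × 38.225 = 974.10.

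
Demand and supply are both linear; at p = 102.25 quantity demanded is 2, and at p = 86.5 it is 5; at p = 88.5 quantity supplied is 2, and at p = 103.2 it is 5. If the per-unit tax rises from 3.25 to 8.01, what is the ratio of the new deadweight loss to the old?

6.074

Demand slope = (86.5 − 102.25)/(5 − 2) = −5.25, so p = 112.75 − 5.25q.
Supply slope = (103.2 − 88.5)/(5 − 2) = 4.9, so p = 78.7 + 4.9q.
Competitive equilibrium: 112.75 − 5.25q = 78.7 + 4.9q → q* = 3.3547, p* = 95.1379.
For a per-unit tax t: Δq = t/10.15, so DWL = ½·t·(t/10.15) = t²/20.3.
At t = 3.25: DWL = 0.520. At t = 8.01: DWL = 3.161.
Ratio = (8.01/3.25)² = 6.074.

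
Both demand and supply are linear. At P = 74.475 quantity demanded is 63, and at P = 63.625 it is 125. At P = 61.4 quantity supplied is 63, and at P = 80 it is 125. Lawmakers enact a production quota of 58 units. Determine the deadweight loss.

251.27

Demand slope = (63.625 − 74.475)/(125 − 63) = −0.175, so P = 85.5 − 0.175Q.
Supply slope = (80 − 61.4)/(125 − 63) = 0.3, so P = 42.5 + 0.3Q.
Competitive equilibrium: 85.5 − 0.175Q = 42.5 + 0.3Q → Q* = 90.5263, P* = 69.6579.
At Q = 58: demand price = 85.5 − 0.175·58 = 75.35; supply price = 42.5 + 0.3·58 = 59.9.
ΔQ = 90.5263 − 58 = 32.5263; wedge = 75.35 − 59.9 = 15.45.
Deadweight loss = ½ × 32.5263 × 15.45 = 251.27.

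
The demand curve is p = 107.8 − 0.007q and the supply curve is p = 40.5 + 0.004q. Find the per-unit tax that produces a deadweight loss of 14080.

17.6

Competitive equilibrium: 107.8 − 0.007q = 40.5 + 0.004q → q* = 6118.1818, p* = 64.9727.
A tax t gives Δq = t/0.011 and wedge t, so DWL = t²/0.022.
t²/0.022 = 14080 → t² = 309.76 → t = 17.6.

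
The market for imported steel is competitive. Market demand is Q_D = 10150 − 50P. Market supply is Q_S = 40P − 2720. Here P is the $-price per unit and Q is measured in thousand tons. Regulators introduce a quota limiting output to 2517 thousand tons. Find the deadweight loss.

In inverse form: demand P = 203 − 0.02Q, supply P = 68 + 0.025Q.
Competitive equilibrium: 203 − 0.02Q = 68 + 0.025Q → Q* = 3000, P* = 143.
At Q = 2517: demand price = 203 − 0.02·2517 = 152.66; supply price = 68 + 0.025·2517 = 130.925.
ΔQ = 3000 − 2517 = 483; wedge = 152.66 − 130.925 = 21.735.
The triangle = ½ × 483 × 21.735 = $5249 thousand.

$5249 thousand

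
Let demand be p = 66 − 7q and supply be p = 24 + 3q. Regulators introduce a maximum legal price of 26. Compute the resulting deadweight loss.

Competitive equilibrium: 66 − 7q = 24 + 3q → q* = 4.2, p* = 36.6.
At the ceiling p = 26, quantity supplied = (26 − 24)/3 = 0.6667.
Willingness to pay at q' = 0.6667: 66 − 7·0.6667 = 61.3331.
Δq = 4.2 − 0.6667 = 3.5333; wedge = 61.3331 − 26 = 35.3331.
The triangle = ½ × 3.5333 × 35.3331 = 62.42.

62.42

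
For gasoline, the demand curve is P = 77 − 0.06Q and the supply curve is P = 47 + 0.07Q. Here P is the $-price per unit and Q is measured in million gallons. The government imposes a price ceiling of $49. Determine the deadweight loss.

$2657.46 million

Competitive equilibrium: 77 − 0.06Q = 47 + 0.07Q → Q* = 230.7692, P* = 63.1538.
At the ceiling P = 49, quantity supplied = (49 − 47)/0.07 = 28.5714.
Willingness to pay at Q' = 28.5714: 77 − 0.06·28.5714 = 75.2857.
ΔQ = 230.7692 − 28.5714 = 202.1978; wedge = 75.2857 − 49 = 26.2857.
Welfare loss = ½ × 202.1978 × 26.2857 = $2657.46 million.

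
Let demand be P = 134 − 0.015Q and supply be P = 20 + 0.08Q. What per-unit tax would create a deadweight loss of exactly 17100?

57

Competitive equilibrium: 134 − 0.015Q = 20 + 0.08Q → Q* = 1200, P* = 116.
A tax t gives ΔQ = t/0.095 and wedge t, so DWL = t²/0.19.
t²/0.19 = 17100 → t² = 3249 → t = 57.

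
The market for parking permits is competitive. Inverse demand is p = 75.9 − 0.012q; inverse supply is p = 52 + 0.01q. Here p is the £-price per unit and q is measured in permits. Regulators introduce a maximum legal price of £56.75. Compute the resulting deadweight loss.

Competitive equilibrium: 75.9 − 0.012q = 52 + 0.01q → q* = 1086.3636, p* = 62.8636.
At the ceiling p = 56.75, quantity supplied = (56.75 − 52)/0.01 = 475.
Willingness to pay at q' = 475: 75.9 − 0.012·475 = 70.2.
Δq = 1086.3636 − 475 = 611.3636; wedge = 70.2 − 56.75 = 13.45.
Welfare loss = ½ × 611.3636 × 13.45 = £4111.42.

£4111.42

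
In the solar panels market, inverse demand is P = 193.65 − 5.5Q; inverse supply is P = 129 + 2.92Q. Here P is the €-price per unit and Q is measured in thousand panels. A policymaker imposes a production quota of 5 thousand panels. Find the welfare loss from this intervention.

€30.20 thousand

Competitive equilibrium: 193.65 − 5.5Q = 129 + 2.92Q → Q* = 7.6781, P* = 151.4202.
At Q = 5: demand price = 193.65 − 5.5·5 = 166.15; supply price = 129 + 2.92·5 = 143.6.
ΔQ = 7.6781 − 5 = 2.6781; wedge = 166.15 − 143.6 = 22.55.
Welfare loss = ½ × 2.6781 × 22.55 = €30.20 thousand.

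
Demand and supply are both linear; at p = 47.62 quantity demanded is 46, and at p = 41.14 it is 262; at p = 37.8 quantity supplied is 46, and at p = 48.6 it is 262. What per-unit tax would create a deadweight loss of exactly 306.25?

Demand slope = (41.14 − 47.62)/(262 − 46) = −0.03, so p = 49 − 0.03q.
Supply slope = (48.6 − 37.8)/(262 − 46) = 0.05, so p = 35.5 + 0.05q.
Competitive equilibrium: 49 − 0.03q = 35.5 + 0.05q → q* = 168.75, p* = 43.9375.
A tax t gives Δq = t/0.08 and wedge t, so DWL = t²/0.16.
t²/0.16 = 306.25 → t² = 49 → t = 7.

7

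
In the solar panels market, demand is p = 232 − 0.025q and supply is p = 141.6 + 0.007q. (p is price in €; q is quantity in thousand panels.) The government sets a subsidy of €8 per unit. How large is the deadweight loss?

€1000 thousand

Competitive equilibrium: 232 − 0.025q = 141.6 + 0.007q → q* = 2825, p* = 161.375.
The subsidy lowers effective supply by 8: p = 133.6 + 0.007q.
New quantity: 232 − 0.025q = 133.6 + 0.007q → q' = 3075.
Overproduction Δq = 3075 − 2825 = 250; wedge = subsidy = 8.
Deadweight loss = ½ × 250 × 8 = €1000 thousand.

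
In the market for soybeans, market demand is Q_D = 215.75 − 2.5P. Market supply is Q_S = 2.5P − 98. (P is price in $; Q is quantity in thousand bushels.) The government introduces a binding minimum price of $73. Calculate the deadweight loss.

$262.66 thousand

In inverse form: demand P = 86.3 − 0.4Q, supply P = 39.2 + 0.4Q.
Competitive equilibrium: 86.3 − 0.4Q = 39.2 + 0.4Q → Q* = 58.875, P* = 62.75.
At the floor P = 73, quantity demanded = (86.3 − 73)/0.4 = 33.25.
Sellers' marginal cost at Q' = 33.25: 39.2 + 0.4·33.25 = 52.5.
ΔQ = 58.875 − 33.25 = 25.625; wedge = 73 − 52.5 = 20.5.
Welfare loss = ½ × 25.625 × 20.5 = $262.66 thousand.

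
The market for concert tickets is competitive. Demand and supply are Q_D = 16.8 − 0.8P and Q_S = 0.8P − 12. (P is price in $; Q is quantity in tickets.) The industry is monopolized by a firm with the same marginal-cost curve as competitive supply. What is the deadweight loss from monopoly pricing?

$0.80

In inverse form: demand P = 21 − 1.25Q, supply P = 15 + 1.25Q.
Competitive equilibrium: 21 − 1.25Q = 15 + 1.25Q → Q* = 2.4, P* = 18.
Marginal revenue: MR = 21 − 2.5Q. Set MR = MC: 21 − 2.5Q = 15 + 1.25Q → Q_m = 1.6.
Price P_m = 21 − 1.25·1.6 = 19; MC(Q_m) = 15 + 1.25·1.6 = 17.
Competitive Q* = 2.4, so ΔQ = 0.8; wedge = 19 − 17 = 2.
The triangle = ½ × 0.8 × 2 = $0.80.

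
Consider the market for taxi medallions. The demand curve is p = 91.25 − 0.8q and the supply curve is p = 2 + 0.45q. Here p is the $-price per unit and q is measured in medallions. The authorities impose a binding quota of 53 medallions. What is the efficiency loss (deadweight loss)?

$211.60

Competitive equilibrium: 91.25 − 0.8q = 2 + 0.45q → q* = 71.4, p* = 34.13.
At q = 53: demand price = 91.25 − 0.8·53 = 48.85; supply price = 2 + 0.45·53 = 25.85.
Δq = 71.4 − 53 = 18.4; wedge = 48.85 − 25.85 = 23.
Welfare loss = ½ × 18.4 × 23 = $211.60.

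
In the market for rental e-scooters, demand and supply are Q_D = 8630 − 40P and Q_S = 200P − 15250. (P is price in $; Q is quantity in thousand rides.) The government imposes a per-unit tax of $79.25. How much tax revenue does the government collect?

$159160.42 thousand

In inverse form: demand P = 215.75 − 0.025Q, supply P = 76.25 + 0.005Q.
Competitive equilibrium: 215.75 − 0.025Q = 76.25 + 0.005Q → Q* = 4650, P* = 99.5.
With the tax, the buyer price exceeds the seller price by 79.25: (215.75 − 0.025Q) − (76.25 + 0.005Q) = 79.25 → Q' = 2008.33333.
Tax revenue = 79.25 × 2008.33333 = $159160.42 thousand.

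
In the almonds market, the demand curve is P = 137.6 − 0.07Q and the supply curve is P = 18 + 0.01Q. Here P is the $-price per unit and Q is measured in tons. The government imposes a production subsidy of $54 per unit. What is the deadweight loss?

$18225

Competitive equilibrium: 137.6 − 0.07Q = 18 + 0.01Q → Q* = 1495, P* = 32.95.
The subsidy lowers effective supply by 54: P = 0.01Q − 36.
New quantity: 137.6 − 0.07Q = 0.01Q − 36 → Q' = 2170.
Overproduction ΔQ = 2170 − 1495 = 675; wedge = subsidy = 54.
The triangle = ½ × 675 × 54 = $18225.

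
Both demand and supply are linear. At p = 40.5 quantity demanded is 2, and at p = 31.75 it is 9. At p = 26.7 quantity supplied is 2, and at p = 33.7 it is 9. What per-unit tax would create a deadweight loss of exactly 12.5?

Demand slope = (31.75 − 40.5)/(9 − 2) = −1.25, so p = 43 − 1.25q.
Supply slope = (33.7 − 26.7)/(9 − 2) = 1, so p = 24.7 + q.
Competitive equilibrium: 43 − 1.25q = 24.7 + q → q* = 8.1333, p* = 32.8333.
A tax t gives Δq = t/2.25 and wedge t, so DWL = t²/4.5.
t²/4.5 = 12.5 → t² = 56.25 → t = 7.5.

7.5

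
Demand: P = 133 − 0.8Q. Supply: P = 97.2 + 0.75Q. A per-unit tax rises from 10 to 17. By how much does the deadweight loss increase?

60.97

Competitive equilibrium: 133 − 0.8Q = 97.2 + 0.75Q → Q* = 23.0968, P* = 114.5226.
For a per-unit tax t: ΔQ = t/1.55, so DWL = ½·t·(t/1.55) = t²/3.1.
At t = 10: DWL = 32.258. At t = 17: DWL = 93.226.
Increase = 93.226 − 32.258 = 60.97.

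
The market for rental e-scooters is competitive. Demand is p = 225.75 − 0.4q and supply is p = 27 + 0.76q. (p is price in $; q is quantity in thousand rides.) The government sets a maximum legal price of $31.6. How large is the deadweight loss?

Competitive equilibrium: 225.75 − 0.4q = 27 + 0.76q → q* = 171.33621, p* = 157.21552.
At the ceiling p = 31.6, quantity supplied = (31.6 − 27)/0.76 = 6.05263.
Willingness to pay at q' = 6.05263: 225.75 − 0.4·6.05263 = 223.32895.
Δq = 171.33621 − 6.05263 = 165.28358; wedge = 223.32895 − 31.6 = 191.72895.
Deadweight loss = ½ × 165.28358 × 191.72895 = $15844.82 thousand.

$15844.82 thousand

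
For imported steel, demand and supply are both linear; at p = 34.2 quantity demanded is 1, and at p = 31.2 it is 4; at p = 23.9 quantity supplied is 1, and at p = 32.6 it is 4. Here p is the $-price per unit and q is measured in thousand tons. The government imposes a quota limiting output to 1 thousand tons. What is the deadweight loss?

$13.60 thousand

Demand slope = (31.2 − 34.2)/(4 − 1) = −1, so p = 35.2 − q.
Supply slope = (32.6 − 23.9)/(4 − 1) = 2.9, so p = 21 + 2.9q.
Competitive equilibrium: 35.2 − q = 21 + 2.9q → q* = 3.641, p* = 31.559.
At q = 1: demand price = 35.2 − 1·1 = 34.2; supply price = 21 + 2.9·1 = 23.9.
Δq = 3.641 − 1 = 2.641; wedge = 34.2 − 23.9 = 10.3.
Deadweight loss = ½ × 2.641 × 10.3 = $13.60 thousand.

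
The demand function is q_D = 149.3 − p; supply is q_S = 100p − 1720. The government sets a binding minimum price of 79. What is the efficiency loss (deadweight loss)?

In inverse form: demand p = 149.3 − q, supply p = 17.2 + 0.01q.
Competitive equilibrium: 149.3 − q = 17.2 + 0.01q → q* = 130.7921, p* = 18.5079.
At the floor p = 79, quantity demanded = (149.3 − 79)/1 = 70.3.
Sellers' marginal cost at q' = 70.3: 17.2 + 0.01·70.3 = 17.903.
Δq = 130.7921 − 70.3 = 60.4921; wedge = 79 − 17.903 = 61.097.
Welfare loss = ½ × 60.4921 × 61.097 = 1847.94.

1847.94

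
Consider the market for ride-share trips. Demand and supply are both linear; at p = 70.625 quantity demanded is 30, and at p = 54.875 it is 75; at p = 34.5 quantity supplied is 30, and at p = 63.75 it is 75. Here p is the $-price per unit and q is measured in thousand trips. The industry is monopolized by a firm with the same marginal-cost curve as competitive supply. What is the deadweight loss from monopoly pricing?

$146.95 thousand

Demand slope = (54.875 − 70.625)/(75 − 30) = −0.35, so p = 81.125 − 0.35q.
Supply slope = (63.75 − 34.5)/(75 − 30) = 0.65, so p = 15 + 0.65q.
Competitive equilibrium: 81.125 − 0.35q = 15 + 0.65q → q* = 66.125, p* = 57.9813.
Marginal revenue: MR = 81.125 − 0.7q. Set MR = MC: 81.125 − 0.7q = 15 + 0.65q → q_m = 48.9815.
Price p_m = 81.125 − 0.35·48.9815 = 63.9815; MC(q_m) = 15 + 0.65·48.9815 = 46.838.
Competitive q* = 66.125, so Δq = 17.1435; wedge = 63.9815 − 46.838 = 17.1435.
Deadweight loss = ½ × 17.1435 × 17.1435 = $146.95 thousand.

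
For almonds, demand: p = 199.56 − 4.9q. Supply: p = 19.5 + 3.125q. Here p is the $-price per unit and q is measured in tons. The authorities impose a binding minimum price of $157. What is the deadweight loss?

Competitive equilibrium: 199.56 − 4.9q = 19.5 + 3.125q → q* = 22.4374, p* = 89.6168.
At the floor p = 157, quantity demanded = (199.56 − 157)/4.9 = 8.6857.
Sellers' marginal cost at q' = 8.6857: 19.5 + 3.125·8.6857 = 46.6428.
Δq = 22.4374 − 8.6857 = 13.7517; wedge = 157 − 46.6428 = 110.3572.
The triangle = ½ × 13.7517 × 110.3572 = $758.80.

$758.80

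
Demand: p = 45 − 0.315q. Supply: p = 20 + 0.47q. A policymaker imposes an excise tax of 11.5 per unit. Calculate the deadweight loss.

Competitive equilibrium: 45 − 0.315q = 20 + 0.47q → q* = 31.8471, p* = 34.9682.
With the tax, the buyer price exceeds the seller price by 11.5: (45 − 0.315q) − (20 + 0.47q) = 11.5 → q' = 17.1975.
Δq = 31.8471 − 17.1975 = 14.6496; the wedge equals the tax, 11.5.
DWL = ½ × 14.6496 × 11.5 = 84.24.

84.24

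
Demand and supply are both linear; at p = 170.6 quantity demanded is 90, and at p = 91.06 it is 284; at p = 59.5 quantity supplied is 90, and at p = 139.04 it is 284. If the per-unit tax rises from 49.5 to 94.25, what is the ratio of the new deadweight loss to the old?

Demand slope = (91.06 − 170.6)/(284 − 90) = −0.41, so p = 207.5 − 0.41q.
Supply slope = (139.04 − 59.5)/(284 − 90) = 0.41, so p = 22.6 + 0.41q.
Competitive equilibrium: 207.5 − 0.41q = 22.6 + 0.41q → q* = 225.4878, p* = 115.05.
For a per-unit tax t: Δq = t/0.82, so DWL = ½·t·(t/0.82) = t²/1.64.
At t = 49.5: DWL = 1494.055. At t = 94.25: DWL = 5416.502.
Ratio = (94.25/49.5)² = 3.625.

3.625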